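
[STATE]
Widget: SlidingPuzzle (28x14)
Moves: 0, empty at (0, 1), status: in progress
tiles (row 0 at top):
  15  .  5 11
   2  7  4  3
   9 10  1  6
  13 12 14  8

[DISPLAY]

┌────┬────┬────┬────┐       
│ 15 │    │  5 │ 11 │       
├────┼────┼────┼────┤       
│  2 │  7 │  4 │  3 │       
├────┼────┼────┼────┤       
│  9 │ 10 │  1 │  6 │       
├────┼────┼────┼────┤       
│ 13 │ 12 │ 14 │  8 │       
└────┴────┴────┴────┘       
Moves: 0                    
                            
                            
                            
                            


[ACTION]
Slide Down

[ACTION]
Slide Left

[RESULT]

┌────┬────┬────┬────┐       
│ 15 │  5 │    │ 11 │       
├────┼────┼────┼────┤       
│  2 │  7 │  4 │  3 │       
├────┼────┼────┼────┤       
│  9 │ 10 │  1 │  6 │       
├────┼────┼────┼────┤       
│ 13 │ 12 │ 14 │  8 │       
└────┴────┴────┴────┘       
Moves: 1                    
                            
                            
                            
                            


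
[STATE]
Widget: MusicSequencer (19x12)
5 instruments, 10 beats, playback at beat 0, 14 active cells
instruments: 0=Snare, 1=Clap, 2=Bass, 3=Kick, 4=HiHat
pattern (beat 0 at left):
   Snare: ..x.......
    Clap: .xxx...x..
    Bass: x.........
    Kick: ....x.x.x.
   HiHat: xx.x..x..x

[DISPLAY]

      ▼123456789   
 Snare··█·······   
  Clap·███···█··   
  Bass█·········   
  Kick····█·█·█·   
 HiHat██·█··█··█   
                   
                   
                   
                   
                   
                   


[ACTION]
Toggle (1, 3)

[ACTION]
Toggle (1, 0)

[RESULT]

      ▼123456789   
 Snare··█·······   
  Clap███····█··   
  Bass█·········   
  Kick····█·█·█·   
 HiHat██·█··█··█   
                   
                   
                   
                   
                   
                   


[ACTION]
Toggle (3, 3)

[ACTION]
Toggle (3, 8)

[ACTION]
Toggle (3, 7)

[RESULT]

      ▼123456789   
 Snare··█·······   
  Clap███····█··   
  Bass█·········   
  Kick···██·██··   
 HiHat██·█··█··█   
                   
                   
                   
                   
                   
                   


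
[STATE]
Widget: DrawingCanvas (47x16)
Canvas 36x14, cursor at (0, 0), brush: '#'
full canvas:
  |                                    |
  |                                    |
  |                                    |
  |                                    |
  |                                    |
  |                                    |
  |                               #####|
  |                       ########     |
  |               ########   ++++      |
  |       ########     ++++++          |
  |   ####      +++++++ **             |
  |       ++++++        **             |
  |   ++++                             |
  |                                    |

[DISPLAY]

+                                              
                                               
                                               
                                               
                                               
                                               
                               #####           
                       ########                
               ########   ++++                 
       ########     ++++++                     
   ####      +++++++ **                        
       ++++++        **                        
   ++++                                        
                                               
                                               
                                               


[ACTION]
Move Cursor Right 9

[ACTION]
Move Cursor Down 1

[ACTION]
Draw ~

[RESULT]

                                               
         ~                                     
                                               
                                               
                                               
                                               
                               #####           
                       ########                
               ########   ++++                 
       ########     ++++++                     
   ####      +++++++ **                        
       ++++++        **                        
   ++++                                        
                                               
                                               
                                               


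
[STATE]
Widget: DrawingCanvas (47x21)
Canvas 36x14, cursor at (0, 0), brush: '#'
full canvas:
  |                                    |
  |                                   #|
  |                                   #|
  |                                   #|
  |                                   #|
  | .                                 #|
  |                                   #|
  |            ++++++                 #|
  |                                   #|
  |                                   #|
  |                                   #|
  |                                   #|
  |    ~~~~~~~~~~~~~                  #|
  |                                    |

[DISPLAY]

+                                              
                                   #           
                                   #           
                                   #           
                                   #           
 .                                 #           
                                   #           
            ++++++                 #           
                                   #           
                                   #           
                                   #           
                                   #           
    ~~~~~~~~~~~~~                  #           
                                               
                                               
                                               
                                               
                                               
                                               
                                               
                                               


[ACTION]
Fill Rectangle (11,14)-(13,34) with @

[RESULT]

+                                              
                                   #           
                                   #           
                                   #           
                                   #           
 .                                 #           
                                   #           
            ++++++                 #           
                                   #           
                                   #           
                                   #           
              @@@@@@@@@@@@@@@@@@@@@#           
    ~~~~~~~~~~@@@@@@@@@@@@@@@@@@@@@#           
              @@@@@@@@@@@@@@@@@@@@@            
                                               
                                               
                                               
                                               
                                               
                                               
                                               


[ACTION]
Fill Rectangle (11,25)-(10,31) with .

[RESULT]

+                                              
                                   #           
                                   #           
                                   #           
                                   #           
 .                                 #           
                                   #           
            ++++++                 #           
                                   #           
                                   #           
                         .......   #           
              @@@@@@@@@@@.......@@@#           
    ~~~~~~~~~~@@@@@@@@@@@@@@@@@@@@@#           
              @@@@@@@@@@@@@@@@@@@@@            
                                               
                                               
                                               
                                               
                                               
                                               
                                               


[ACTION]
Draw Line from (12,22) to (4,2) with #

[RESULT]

+                                              
                                   #           
                                   #           
                                   #           
  ##                               #           
 .  ##                             #           
      ###                          #           
         ## ++++++                 #           
           ###                     #           
              ##                   #           
                ###      .......   #           
              @@@@@##@@@@.......@@@#           
    ~~~~~~~~~~@@@@@@@##@@@@@@@@@@@@#           
              @@@@@@@@@@@@@@@@@@@@@            
                                               
                                               
                                               
                                               
                                               
                                               
                                               


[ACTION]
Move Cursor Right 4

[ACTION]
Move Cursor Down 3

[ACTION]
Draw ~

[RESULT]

                                               
                                   #           
                                   #           
    ~                              #           
  ##                               #           
 .  ##                             #           
      ###                          #           
         ## ++++++                 #           
           ###                     #           
              ##                   #           
                ###      .......   #           
              @@@@@##@@@@.......@@@#           
    ~~~~~~~~~~@@@@@@@##@@@@@@@@@@@@#           
              @@@@@@@@@@@@@@@@@@@@@            
                                               
                                               
                                               
                                               
                                               
                                               
                                               


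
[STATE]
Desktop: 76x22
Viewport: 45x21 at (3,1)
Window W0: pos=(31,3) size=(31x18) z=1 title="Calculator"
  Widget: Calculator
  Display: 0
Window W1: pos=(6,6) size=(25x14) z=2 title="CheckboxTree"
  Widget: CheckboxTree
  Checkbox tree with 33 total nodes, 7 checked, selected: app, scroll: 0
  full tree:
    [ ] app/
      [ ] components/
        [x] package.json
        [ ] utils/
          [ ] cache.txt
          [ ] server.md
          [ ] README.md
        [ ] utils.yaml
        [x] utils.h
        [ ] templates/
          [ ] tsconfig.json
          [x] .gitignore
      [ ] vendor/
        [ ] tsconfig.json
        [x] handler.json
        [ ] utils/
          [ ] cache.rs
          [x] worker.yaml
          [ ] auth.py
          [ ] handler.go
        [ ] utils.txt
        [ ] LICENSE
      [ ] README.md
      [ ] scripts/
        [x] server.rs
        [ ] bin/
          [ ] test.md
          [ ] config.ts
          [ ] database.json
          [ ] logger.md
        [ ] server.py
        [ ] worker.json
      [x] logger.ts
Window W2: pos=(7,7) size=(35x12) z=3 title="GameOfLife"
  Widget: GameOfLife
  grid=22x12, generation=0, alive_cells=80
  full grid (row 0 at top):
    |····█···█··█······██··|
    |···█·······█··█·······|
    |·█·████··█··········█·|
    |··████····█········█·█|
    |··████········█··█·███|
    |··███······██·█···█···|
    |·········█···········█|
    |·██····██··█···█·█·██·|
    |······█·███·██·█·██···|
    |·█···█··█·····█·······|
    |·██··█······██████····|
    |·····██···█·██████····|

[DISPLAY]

                                             
                                             
                            ┏━━━━━━━━━━━━━━━━
                            ┃ Calculator     
                            ┠────────────────
   ┏━━━━━━━━━━━━━━━━━━━━━━━┓┃                
   ┃┏━━━━━━━━━━━━━━━━━━━━━━━━━━━━━━━━━┓──┬───
   ┠┃ GameOfLife                      ┃9 │ ÷ 
   ┃┠─────────────────────────────────┨──┼───
   ┃┃Gen: 0                           ┃6 │ × 
   ┃┃·█·████··█··········█·           ┃──┼───
   ┃┃··████····█········█·█           ┃3 │ - 
   ┃┃··████········█··█·███           ┃──┼───
   ┃┃··███······██·█···█···           ┃= │ + 
   ┃┃·········█···········█           ┃──┼───
   ┃┃·██····██··█···█·█·██·           ┃MR│ M+
   ┃┃······█·███·██·█·██···           ┃──┴───
   ┃┗━━━━━━━━━━━━━━━━━━━━━━━━━━━━━━━━━┛      
   ┗━━━━━━━━━━━━━━━━━━━━━━━┛┃                
                            ┗━━━━━━━━━━━━━━━━
                                             


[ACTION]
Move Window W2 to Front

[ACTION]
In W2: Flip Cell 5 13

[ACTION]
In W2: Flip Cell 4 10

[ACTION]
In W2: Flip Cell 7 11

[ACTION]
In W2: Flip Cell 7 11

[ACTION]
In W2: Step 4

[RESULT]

                                             
                                             
                            ┏━━━━━━━━━━━━━━━━
                            ┃ Calculator     
                            ┠────────────────
   ┏━━━━━━━━━━━━━━━━━━━━━━━┓┃                
   ┃┏━━━━━━━━━━━━━━━━━━━━━━━━━━━━━━━━━┓──┬───
   ┠┃ GameOfLife                      ┃9 │ ÷ 
   ┃┠─────────────────────────────────┨──┼───
   ┃┃Gen: 4                           ┃6 │ × 
   ┃┃·········█·█······█·█·           ┃──┼───
   ┃┃·██······█·█······██·█           ┃3 │ - 
   ┃┃█··█···········█···█·█           ┃──┼───
   ┃┃·██···········█·█···██           ┃= │ + 
   ┃┃·········█····█··█····           ┃──┼───
   ┃┃·███······█··█·█·██···           ┃MR│ M+
   ┃┃█·██████·····█···███··           ┃──┴───
   ┃┗━━━━━━━━━━━━━━━━━━━━━━━━━━━━━━━━━┛      
   ┗━━━━━━━━━━━━━━━━━━━━━━━┛┃                
                            ┗━━━━━━━━━━━━━━━━
                                             


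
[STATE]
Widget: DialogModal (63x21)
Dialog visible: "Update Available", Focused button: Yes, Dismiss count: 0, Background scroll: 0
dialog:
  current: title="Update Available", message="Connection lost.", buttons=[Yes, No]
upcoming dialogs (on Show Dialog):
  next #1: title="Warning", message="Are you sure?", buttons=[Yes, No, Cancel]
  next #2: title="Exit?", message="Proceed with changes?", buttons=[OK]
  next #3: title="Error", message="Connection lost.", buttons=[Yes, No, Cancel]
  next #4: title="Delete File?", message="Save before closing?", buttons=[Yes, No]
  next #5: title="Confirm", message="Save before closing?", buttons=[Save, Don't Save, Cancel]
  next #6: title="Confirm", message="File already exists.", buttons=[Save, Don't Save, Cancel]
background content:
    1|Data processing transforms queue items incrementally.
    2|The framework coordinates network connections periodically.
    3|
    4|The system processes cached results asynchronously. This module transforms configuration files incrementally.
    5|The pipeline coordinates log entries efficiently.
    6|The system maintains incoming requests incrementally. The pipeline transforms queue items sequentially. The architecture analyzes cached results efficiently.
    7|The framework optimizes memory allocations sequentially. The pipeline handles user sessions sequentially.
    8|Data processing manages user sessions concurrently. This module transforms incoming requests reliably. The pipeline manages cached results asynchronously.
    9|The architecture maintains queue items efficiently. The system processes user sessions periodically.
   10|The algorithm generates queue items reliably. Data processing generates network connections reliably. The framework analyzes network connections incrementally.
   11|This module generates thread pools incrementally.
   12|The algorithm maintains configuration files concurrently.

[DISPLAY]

Data processing transforms queue items incrementally.          
The framework coordinates network connections periodically.    
                                                               
The system processes cached results asynchronously. This module
The pipeline coordinates log entries efficiently.              
The system maintains incoming requests incrementally. The pipel
The framework optimizes memory allocations sequentially. The pi
Data processing manages user sessions concurrently. This module
The architecture main┌──────────────────┐ficiently. The system 
The algorithm generat│ Update Available │bly. Data processing g
This module generates│ Connection lost. │entally.              
The algorithm maintai│    [Yes]  No     │es concurrently.      
                     └──────────────────┘                      
                                                               
                                                               
                                                               
                                                               
                                                               
                                                               
                                                               
                                                               


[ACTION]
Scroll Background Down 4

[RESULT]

The pipeline coordinates log entries efficiently.              
The system maintains incoming requests incrementally. The pipel
The framework optimizes memory allocations sequentially. The pi
Data processing manages user sessions concurrently. This module
The architecture maintains queue items efficiently. The system 
The algorithm generates queue items reliably. Data processing g
This module generates thread pools incrementally.              
The algorithm maintains configuration files concurrently.      
                     ┌──────────────────┐                      
                     │ Update Available │                      
                     │ Connection lost. │                      
                     │    [Yes]  No     │                      
                     └──────────────────┘                      
                                                               
                                                               
                                                               
                                                               
                                                               
                                                               
                                                               
                                                               


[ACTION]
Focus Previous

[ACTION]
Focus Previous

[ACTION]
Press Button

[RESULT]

The pipeline coordinates log entries efficiently.              
The system maintains incoming requests incrementally. The pipel
The framework optimizes memory allocations sequentially. The pi
Data processing manages user sessions concurrently. This module
The architecture maintains queue items efficiently. The system 
The algorithm generates queue items reliably. Data processing g
This module generates thread pools incrementally.              
The algorithm maintains configuration files concurrently.      
                                                               
                                                               
                                                               
                                                               
                                                               
                                                               
                                                               
                                                               
                                                               
                                                               
                                                               
                                                               
                                                               


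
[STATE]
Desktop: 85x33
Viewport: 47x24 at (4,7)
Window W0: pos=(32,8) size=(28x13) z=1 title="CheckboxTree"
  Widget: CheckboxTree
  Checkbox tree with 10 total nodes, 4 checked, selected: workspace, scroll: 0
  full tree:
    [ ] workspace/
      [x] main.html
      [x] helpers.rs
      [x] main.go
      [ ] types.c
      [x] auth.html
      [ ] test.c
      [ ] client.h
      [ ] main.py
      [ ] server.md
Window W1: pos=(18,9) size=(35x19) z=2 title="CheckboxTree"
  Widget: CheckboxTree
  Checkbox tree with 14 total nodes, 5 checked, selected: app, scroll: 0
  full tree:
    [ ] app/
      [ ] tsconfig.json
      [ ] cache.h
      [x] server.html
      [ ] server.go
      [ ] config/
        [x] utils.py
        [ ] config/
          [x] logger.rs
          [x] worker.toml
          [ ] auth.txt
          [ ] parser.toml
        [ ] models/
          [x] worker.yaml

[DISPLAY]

                                               
                            ┏━━━━━━━━━━━━━━━━━━
              ┏━━━━━━━━━━━━━━━━━━━━━━━━━━━━━━━━
              ┃ CheckboxTree                   
              ┠────────────────────────────────
              ┃>[-] app/                       
              ┃   [ ] tsconfig.json            
              ┃   [ ] cache.h                  
              ┃   [x] server.html              
              ┃   [ ] server.go                
              ┃   [-] config/                  
              ┃     [x] utils.py               
              ┃     [-] config/                
              ┃       [x] logger.rs            
              ┃       [x] worker.toml          
              ┃       [ ] auth.txt             
              ┃       [ ] parser.toml          
              ┃     [x] models/                
              ┃       [x] worker.yaml          
              ┃                                
              ┗━━━━━━━━━━━━━━━━━━━━━━━━━━━━━━━━
                                               
                                               
                                               


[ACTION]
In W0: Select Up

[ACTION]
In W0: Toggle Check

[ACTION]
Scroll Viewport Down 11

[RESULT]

              ┏━━━━━━━━━━━━━━━━━━━━━━━━━━━━━━━━
              ┃ CheckboxTree                   
              ┠────────────────────────────────
              ┃>[-] app/                       
              ┃   [ ] tsconfig.json            
              ┃   [ ] cache.h                  
              ┃   [x] server.html              
              ┃   [ ] server.go                
              ┃   [-] config/                  
              ┃     [x] utils.py               
              ┃     [-] config/                
              ┃       [x] logger.rs            
              ┃       [x] worker.toml          
              ┃       [ ] auth.txt             
              ┃       [ ] parser.toml          
              ┃     [x] models/                
              ┃       [x] worker.yaml          
              ┃                                
              ┗━━━━━━━━━━━━━━━━━━━━━━━━━━━━━━━━
                                               
                                               
                                               
                                               
                                               


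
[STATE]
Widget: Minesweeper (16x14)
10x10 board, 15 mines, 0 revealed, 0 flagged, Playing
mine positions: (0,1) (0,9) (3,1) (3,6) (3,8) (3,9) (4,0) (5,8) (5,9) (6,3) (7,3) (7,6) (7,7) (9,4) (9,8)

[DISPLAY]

■■■■■■■■■■      
■■■■■■■■■■      
■■■■■■■■■■      
■■■■■■■■■■      
■■■■■■■■■■      
■■■■■■■■■■      
■■■■■■■■■■      
■■■■■■■■■■      
■■■■■■■■■■      
■■■■■■■■■■      
                
                
                
                


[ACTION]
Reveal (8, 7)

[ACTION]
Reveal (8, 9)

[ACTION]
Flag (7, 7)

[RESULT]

■■■■■■■■■■      
■■■■■■■■■■      
■■■■■■■■■■      
■■■■■■■■■■      
■■■■■■■■■■      
■■■■■■■■■■      
■■■■■■■■■■      
■■■■■■■⚑■■      
■■■■■■■3■1      
■■■■■■■■■■      
                
                
                
                


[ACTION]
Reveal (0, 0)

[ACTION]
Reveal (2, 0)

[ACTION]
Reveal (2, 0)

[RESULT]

1■■■■■■■■■      
■■■■■■■■■■      
1■■■■■■■■■      
■■■■■■■■■■      
■■■■■■■■■■      
■■■■■■■■■■      
■■■■■■■■■■      
■■■■■■■⚑■■      
■■■■■■■3■1      
■■■■■■■■■■      
                
                
                
                


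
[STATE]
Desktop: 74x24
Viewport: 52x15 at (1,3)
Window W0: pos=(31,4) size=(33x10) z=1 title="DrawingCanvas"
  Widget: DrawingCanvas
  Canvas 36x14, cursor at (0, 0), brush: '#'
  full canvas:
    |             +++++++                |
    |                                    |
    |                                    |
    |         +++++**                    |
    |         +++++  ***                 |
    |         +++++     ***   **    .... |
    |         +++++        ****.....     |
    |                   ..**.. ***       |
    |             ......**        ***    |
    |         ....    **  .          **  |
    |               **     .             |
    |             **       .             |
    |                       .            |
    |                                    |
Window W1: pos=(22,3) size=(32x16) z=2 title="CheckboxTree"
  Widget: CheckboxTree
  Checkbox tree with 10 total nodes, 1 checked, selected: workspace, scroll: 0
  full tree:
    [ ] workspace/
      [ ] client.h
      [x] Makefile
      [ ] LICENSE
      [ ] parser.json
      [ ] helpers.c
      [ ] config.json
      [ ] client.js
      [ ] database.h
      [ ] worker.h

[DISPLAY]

                     ┏━━━━━━━━━━━━━━━━━━━━━━━━━━━━━━
                     ┃ CheckboxTree                 
                     ┠──────────────────────────────
                     ┃>[-] workspace/               
                     ┃   [ ] client.h               
                     ┃   [x] Makefile               
                     ┃   [ ] LICENSE                
                     ┃   [ ] parser.json            
                     ┃   [ ] helpers.c              
                     ┃   [ ] config.json            
                     ┃   [ ] client.js              
                     ┃   [ ] database.h             
                     ┃   [ ] worker.h               
                     ┃                              
                     ┃                              


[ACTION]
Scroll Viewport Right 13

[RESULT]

        ┏━━━━━━━━━━━━━━━━━━━━━━━━━━━━━━┓            
        ┃ CheckboxTree                 ┃━━━━━━━━━┓  
        ┠──────────────────────────────┨         ┃  
        ┃>[-] workspace/               ┃─────────┨  
        ┃   [ ] client.h               ┃         ┃  
        ┃   [x] Makefile               ┃         ┃  
        ┃   [ ] LICENSE                ┃         ┃  
        ┃   [ ] parser.json            ┃         ┃  
        ┃   [ ] helpers.c              ┃         ┃  
        ┃   [ ] config.json            ┃   **    ┃  
        ┃   [ ] client.js              ┃━━━━━━━━━┛  
        ┃   [ ] database.h             ┃            
        ┃   [ ] worker.h               ┃            
        ┃                              ┃            
        ┃                              ┃            


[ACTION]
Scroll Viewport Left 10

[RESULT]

                  ┏━━━━━━━━━━━━━━━━━━━━━━━━━━━━━━┓  
                  ┃ CheckboxTree                 ┃━━
                  ┠──────────────────────────────┨  
                  ┃>[-] workspace/               ┃──
                  ┃   [ ] client.h               ┃  
                  ┃   [x] Makefile               ┃  
                  ┃   [ ] LICENSE                ┃  
                  ┃   [ ] parser.json            ┃  
                  ┃   [ ] helpers.c              ┃  
                  ┃   [ ] config.json            ┃  
                  ┃   [ ] client.js              ┃━━
                  ┃   [ ] database.h             ┃  
                  ┃   [ ] worker.h               ┃  
                  ┃                              ┃  
                  ┃                              ┃  


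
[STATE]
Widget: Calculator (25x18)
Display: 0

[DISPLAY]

                        0
┌───┬───┬───┬───┐        
│ 7 │ 8 │ 9 │ ÷ │        
├───┼───┼───┼───┤        
│ 4 │ 5 │ 6 │ × │        
├───┼───┼───┼───┤        
│ 1 │ 2 │ 3 │ - │        
├───┼───┼───┼───┤        
│ 0 │ . │ = │ + │        
├───┼───┼───┼───┤        
│ C │ MC│ MR│ M+│        
└───┴───┴───┴───┘        
                         
                         
                         
                         
                         
                         


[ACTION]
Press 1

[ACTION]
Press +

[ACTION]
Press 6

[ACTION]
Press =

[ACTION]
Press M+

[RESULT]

                        7
┌───┬───┬───┬───┐        
│ 7 │ 8 │ 9 │ ÷ │        
├───┼───┼───┼───┤        
│ 4 │ 5 │ 6 │ × │        
├───┼───┼───┼───┤        
│ 1 │ 2 │ 3 │ - │        
├───┼───┼───┼───┤        
│ 0 │ . │ = │ + │        
├───┼───┼───┼───┤        
│ C │ MC│ MR│ M+│        
└───┴───┴───┴───┘        
                         
                         
                         
                         
                         
                         


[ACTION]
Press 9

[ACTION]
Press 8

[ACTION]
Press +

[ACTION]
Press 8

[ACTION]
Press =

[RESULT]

                      806
┌───┬───┬───┬───┐        
│ 7 │ 8 │ 9 │ ÷ │        
├───┼───┼───┼───┤        
│ 4 │ 5 │ 6 │ × │        
├───┼───┼───┼───┤        
│ 1 │ 2 │ 3 │ - │        
├───┼───┼───┼───┤        
│ 0 │ . │ = │ + │        
├───┼───┼───┼───┤        
│ C │ MC│ MR│ M+│        
└───┴───┴───┴───┘        
                         
                         
                         
                         
                         
                         


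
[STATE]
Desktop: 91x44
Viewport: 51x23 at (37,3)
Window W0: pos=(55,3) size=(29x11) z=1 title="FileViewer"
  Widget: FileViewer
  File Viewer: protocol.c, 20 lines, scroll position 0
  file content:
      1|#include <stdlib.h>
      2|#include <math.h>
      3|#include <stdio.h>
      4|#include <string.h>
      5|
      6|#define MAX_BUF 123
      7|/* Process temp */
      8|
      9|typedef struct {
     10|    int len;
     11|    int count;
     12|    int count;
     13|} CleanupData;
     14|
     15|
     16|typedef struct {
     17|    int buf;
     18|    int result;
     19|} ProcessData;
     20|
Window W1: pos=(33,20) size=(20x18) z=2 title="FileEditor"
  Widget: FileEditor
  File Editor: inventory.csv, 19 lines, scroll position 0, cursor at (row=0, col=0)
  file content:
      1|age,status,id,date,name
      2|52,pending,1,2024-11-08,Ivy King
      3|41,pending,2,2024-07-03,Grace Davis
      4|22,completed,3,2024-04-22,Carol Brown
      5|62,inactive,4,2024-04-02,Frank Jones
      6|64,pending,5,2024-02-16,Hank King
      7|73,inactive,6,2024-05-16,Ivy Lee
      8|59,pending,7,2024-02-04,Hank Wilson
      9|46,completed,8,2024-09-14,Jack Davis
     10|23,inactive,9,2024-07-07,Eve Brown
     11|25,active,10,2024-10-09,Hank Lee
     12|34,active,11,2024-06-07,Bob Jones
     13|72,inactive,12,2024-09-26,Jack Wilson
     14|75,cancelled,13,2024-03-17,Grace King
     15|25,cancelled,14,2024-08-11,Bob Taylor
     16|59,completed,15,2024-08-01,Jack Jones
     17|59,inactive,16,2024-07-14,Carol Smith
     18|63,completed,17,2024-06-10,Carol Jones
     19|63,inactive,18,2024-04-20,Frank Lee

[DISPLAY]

                  ┏━━━━━━━━━━━━━━━━━━━━━━━━━━━┓    
                  ┃ FileViewer                ┃    
                  ┠───────────────────────────┨    
                  ┃#include <stdlib.h>       ▲┃    
                  ┃#include <math.h>         █┃    
                  ┃#include <stdio.h>        ░┃    
                  ┃#include <string.h>       ░┃    
                  ┃                          ░┃    
                  ┃#define MAX_BUF 123       ░┃    
                  ┃/* Process temp */        ▼┃    
                  ┗━━━━━━━━━━━━━━━━━━━━━━━━━━━┛    
                                                   
                                                   
                                                   
                                                   
                                                   
                                                   
━━━━━━━━━━━━━━━┓                                   
leEditor       ┃                                   
───────────────┨                                   
,status,id,dat▲┃                                   
pending,1,2024█┃                                   
pending,2,2024░┃                                   


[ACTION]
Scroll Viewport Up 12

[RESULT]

                                                   
                                                   
                                                   
                  ┏━━━━━━━━━━━━━━━━━━━━━━━━━━━┓    
                  ┃ FileViewer                ┃    
                  ┠───────────────────────────┨    
                  ┃#include <stdlib.h>       ▲┃    
                  ┃#include <math.h>         █┃    
                  ┃#include <stdio.h>        ░┃    
                  ┃#include <string.h>       ░┃    
                  ┃                          ░┃    
                  ┃#define MAX_BUF 123       ░┃    
                  ┃/* Process temp */        ▼┃    
                  ┗━━━━━━━━━━━━━━━━━━━━━━━━━━━┛    
                                                   
                                                   
                                                   
                                                   
                                                   
                                                   
━━━━━━━━━━━━━━━┓                                   
leEditor       ┃                                   
───────────────┨                                   


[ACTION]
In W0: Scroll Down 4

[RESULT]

                                                   
                                                   
                                                   
                  ┏━━━━━━━━━━━━━━━━━━━━━━━━━━━┓    
                  ┃ FileViewer                ┃    
                  ┠───────────────────────────┨    
                  ┃                          ▲┃    
                  ┃#define MAX_BUF 123       ░┃    
                  ┃/* Process temp */        █┃    
                  ┃                          ░┃    
                  ┃typedef struct {          ░┃    
                  ┃    int len;              ░┃    
                  ┃    int count;            ▼┃    
                  ┗━━━━━━━━━━━━━━━━━━━━━━━━━━━┛    
                                                   
                                                   
                                                   
                                                   
                                                   
                                                   
━━━━━━━━━━━━━━━┓                                   
leEditor       ┃                                   
───────────────┨                                   
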